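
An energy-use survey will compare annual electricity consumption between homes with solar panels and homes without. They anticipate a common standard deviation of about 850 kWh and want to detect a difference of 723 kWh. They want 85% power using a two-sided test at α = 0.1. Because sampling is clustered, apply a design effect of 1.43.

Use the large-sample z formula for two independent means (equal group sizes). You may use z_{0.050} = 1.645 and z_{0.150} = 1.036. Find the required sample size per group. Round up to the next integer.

n = 29 per group

n = (z_{α/2} + z_β)² · (σ₁² + σ₂²) / δ²
  = (1.645 + 1.036)² · (2·850² = 1445000) / 723²
  = 7.1878 · 1445000 / 522729
  = 19.87
Design effect: 1.43 × 19.87 = 28.41.
Round up → n = 29 per group.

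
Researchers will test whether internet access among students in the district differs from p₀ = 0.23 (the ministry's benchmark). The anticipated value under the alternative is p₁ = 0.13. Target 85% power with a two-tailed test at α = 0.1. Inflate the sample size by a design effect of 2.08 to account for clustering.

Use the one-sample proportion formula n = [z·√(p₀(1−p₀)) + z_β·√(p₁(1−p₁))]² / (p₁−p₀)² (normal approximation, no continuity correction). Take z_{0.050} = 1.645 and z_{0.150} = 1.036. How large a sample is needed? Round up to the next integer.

n = [z_{α/2}·√(p₀q₀) + z_β·√(p₁q₁)]² / (p₁ − p₀)²
  = [1.645·√(0.23·0.77) + 1.036·√(0.13·0.87)]² / (-0.10)²
  = [1.645·0.4208 + 1.036·0.3363]² / 0.0100
  = [1.0407]² / 0.0100
  = 108.30
Design effect: 2.08 × 108.30 = 225.27.
Round up → n = 226.

n = 226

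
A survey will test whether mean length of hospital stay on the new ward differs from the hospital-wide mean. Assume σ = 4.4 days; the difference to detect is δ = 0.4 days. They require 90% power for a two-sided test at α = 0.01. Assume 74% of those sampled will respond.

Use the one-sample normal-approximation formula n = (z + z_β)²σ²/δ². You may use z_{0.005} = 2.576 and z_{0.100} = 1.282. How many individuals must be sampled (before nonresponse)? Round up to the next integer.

n = 2434

n = (z_{α/2} + z_β)² · σ² / δ²
  = (2.576 + 1.282)² · 4.4² / 0.4²
  = 14.8842 · 19.36 / 0.16
  = 1800.98
Adjust for 74% response: 1800.98 / 0.74 = 2433.76.
Round up → n = 2434.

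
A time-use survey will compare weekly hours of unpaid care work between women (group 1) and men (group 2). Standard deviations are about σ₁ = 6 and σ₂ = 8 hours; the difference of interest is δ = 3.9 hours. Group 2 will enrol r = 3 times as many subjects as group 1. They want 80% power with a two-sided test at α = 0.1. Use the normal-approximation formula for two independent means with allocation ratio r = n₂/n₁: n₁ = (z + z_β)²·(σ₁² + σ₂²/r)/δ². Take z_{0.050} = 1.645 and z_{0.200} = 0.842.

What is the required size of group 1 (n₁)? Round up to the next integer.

n₁ = 24

n₁ = (z_{α/2} + z_β)² · (σ₁² + σ₂²/r) / δ²
   = (1.645 + 0.842)² · (6² + 8²/3) / 3.9²
   = 6.1852 · (36 + 21.3333) / 15.21
   = 6.1852 · 57.3333 / 15.21
   = 23.31
Round up → n₁ = 24; n₂ = r·n₁ = 3 × 24 = 72.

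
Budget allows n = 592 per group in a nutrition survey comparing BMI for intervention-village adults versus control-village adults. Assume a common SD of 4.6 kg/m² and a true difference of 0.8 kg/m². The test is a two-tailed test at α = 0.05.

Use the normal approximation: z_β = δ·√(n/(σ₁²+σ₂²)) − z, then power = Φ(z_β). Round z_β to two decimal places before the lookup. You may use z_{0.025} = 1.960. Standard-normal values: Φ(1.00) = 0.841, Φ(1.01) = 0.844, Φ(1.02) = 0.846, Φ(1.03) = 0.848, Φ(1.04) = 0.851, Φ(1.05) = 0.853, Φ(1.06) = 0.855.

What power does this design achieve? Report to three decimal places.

Power ≈ 0.848

z_β = δ·√(n/(σ₁²+σ₂²)) − z_{α/2}
    = 0.8 · √(592/42.32) − 1.960
    = 0.8 · 3.74014 − 1.960
    = 2.9921 − 1.960 = 1.0321 → 1.03
Power = Φ(1.03) = 0.848.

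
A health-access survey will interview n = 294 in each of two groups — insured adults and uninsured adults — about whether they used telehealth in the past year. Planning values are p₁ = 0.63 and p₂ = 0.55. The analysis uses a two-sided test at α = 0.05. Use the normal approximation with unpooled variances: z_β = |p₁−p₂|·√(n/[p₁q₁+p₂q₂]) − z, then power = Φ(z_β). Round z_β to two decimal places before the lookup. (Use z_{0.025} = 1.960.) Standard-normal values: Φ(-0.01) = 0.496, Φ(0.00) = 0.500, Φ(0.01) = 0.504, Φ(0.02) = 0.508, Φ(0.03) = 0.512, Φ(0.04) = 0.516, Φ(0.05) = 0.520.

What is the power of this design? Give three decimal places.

Power ≈ 0.508

z_β = |p₁−p₂|·√(n/[p₁q₁+p₂q₂]) − z_{α/2}
    = 0.08 · √(294/0.4806) − 1.960
    = 0.08 · 24.7333 − 1.960
    = 1.9787 − 1.960 = 0.0187 → 0.02
Power = Φ(0.02) = 0.508.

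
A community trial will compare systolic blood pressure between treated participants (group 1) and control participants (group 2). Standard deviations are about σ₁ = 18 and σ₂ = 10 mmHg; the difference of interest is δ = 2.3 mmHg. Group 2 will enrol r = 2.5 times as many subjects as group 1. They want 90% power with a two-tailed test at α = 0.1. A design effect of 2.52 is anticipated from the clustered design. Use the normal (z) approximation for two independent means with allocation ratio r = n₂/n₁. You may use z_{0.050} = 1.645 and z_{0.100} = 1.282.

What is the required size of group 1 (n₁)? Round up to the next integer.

n₁ = (z_{α/2} + z_β)² · (σ₁² + σ₂²/r) / δ²
   = (1.645 + 1.282)² · (18² + 10²/2.5) / 2.3²
   = 8.5673 · (324 + 40) / 5.29
   = 8.5673 · 364 / 5.29
   = 589.51
Design effect: 2.52 × 589.51 = 1485.57.
Round up → n₁ = 1486; n₂ = r·n₁ = 2.5 × 1486 = 3715.

n₁ = 1486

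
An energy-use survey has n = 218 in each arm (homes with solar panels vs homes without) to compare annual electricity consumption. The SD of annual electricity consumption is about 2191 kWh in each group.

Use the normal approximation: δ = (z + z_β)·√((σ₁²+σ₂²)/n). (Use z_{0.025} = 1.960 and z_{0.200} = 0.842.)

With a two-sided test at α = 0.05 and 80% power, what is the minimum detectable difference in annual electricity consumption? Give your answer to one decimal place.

Minimum detectable difference ≈ 588.0 kWh

δ = (z_{α/2} + z_β) · √((σ₁²+σ₂²)/n)
  = (1.960 + 0.842) · √(9600962/218)
  = 2.802 · √44041.1
  = 2.802 · 209.8597
  = 588.0270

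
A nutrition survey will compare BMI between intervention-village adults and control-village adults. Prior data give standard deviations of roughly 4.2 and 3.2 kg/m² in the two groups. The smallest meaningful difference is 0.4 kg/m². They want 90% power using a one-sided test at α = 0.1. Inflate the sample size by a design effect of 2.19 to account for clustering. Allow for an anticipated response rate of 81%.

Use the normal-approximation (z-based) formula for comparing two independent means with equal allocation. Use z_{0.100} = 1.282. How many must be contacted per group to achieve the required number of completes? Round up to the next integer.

n = (z_α + z_β)² · (σ₁² + σ₂²) / δ²
  = (1.282 + 1.282)² · (4.2² + 3.2² = 27.88) / 0.4²
  = 6.5741 · 27.88 / 0.16
  = 1145.54
Design effect: 2.19 × 1145.54 = 2508.72.
Adjust for 81% response: 2508.72 / 0.81 = 3097.19.
Round up → n = 3098 per group.

n = 3098 per group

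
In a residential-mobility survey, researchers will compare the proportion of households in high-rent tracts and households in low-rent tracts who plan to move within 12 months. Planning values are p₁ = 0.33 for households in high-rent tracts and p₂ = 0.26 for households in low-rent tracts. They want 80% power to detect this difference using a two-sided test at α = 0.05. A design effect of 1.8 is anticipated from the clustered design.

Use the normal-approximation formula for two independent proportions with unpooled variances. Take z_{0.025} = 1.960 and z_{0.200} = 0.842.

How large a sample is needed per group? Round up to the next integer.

n = 1193 per group

n = (z_{α/2} + z_β)² · [p₁(1−p₁) + p₂(1−p₂)] / (p₁ − p₂)²
  = (1.960 + 0.842)² · (0.33·0.67 + 0.26·0.74) / (0.07)²
  = (2.802)² · (0.2211 + 0.1924) / 0.0049
  = 7.8512 · 0.4135 / 0.0049
  = 662.55
Design effect: 1.8 × 662.55 = 1192.58.
Round up → n = 1193 per group.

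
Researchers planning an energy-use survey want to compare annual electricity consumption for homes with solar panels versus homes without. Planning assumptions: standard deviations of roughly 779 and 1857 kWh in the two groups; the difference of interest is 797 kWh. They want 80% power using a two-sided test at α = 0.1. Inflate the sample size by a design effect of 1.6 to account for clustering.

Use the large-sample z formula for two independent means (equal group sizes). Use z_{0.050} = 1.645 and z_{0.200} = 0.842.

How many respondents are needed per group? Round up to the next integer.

n = (z_{α/2} + z_β)² · (σ₁² + σ₂²) / δ²
  = (1.645 + 0.842)² · (779² + 1857² = 4055290) / 797²
  = 6.1852 · 4055290 / 635209
  = 39.49
Design effect: 1.6 × 39.49 = 63.18.
Round up → n = 64 per group.

n = 64 per group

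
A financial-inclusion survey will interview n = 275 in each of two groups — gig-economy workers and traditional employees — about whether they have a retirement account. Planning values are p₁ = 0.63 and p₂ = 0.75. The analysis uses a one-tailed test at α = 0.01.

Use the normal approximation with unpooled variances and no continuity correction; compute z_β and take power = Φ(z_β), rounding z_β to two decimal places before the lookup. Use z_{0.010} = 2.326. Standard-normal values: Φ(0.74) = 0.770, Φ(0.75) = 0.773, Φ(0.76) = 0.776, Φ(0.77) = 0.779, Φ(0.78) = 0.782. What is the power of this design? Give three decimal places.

Power ≈ 0.770

z_β = |p₁−p₂|·√(n/[p₁q₁+p₂q₂]) − z_α
    = 0.12 · √(275/0.4206) − 2.326
    = 0.12 · 25.5701 − 2.326
    = 3.0684 − 2.326 = 0.7424 → 0.74
Power = Φ(0.74) = 0.770.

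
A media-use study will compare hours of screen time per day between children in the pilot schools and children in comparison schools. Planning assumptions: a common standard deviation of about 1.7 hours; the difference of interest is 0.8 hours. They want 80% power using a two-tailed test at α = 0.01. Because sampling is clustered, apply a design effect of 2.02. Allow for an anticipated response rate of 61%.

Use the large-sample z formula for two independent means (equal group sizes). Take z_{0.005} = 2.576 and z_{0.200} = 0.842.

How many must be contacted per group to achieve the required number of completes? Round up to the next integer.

n = 350 per group

n = (z_{α/2} + z_β)² · (σ₁² + σ₂²) / δ²
  = (2.576 + 0.842)² · (2·1.7² = 5.78) / 0.8²
  = 11.6827 · 5.78 / 0.64
  = 105.51
Design effect: 2.02 × 105.51 = 213.13.
Adjust for 61% response: 213.13 / 0.61 = 349.39.
Round up → n = 350 per group.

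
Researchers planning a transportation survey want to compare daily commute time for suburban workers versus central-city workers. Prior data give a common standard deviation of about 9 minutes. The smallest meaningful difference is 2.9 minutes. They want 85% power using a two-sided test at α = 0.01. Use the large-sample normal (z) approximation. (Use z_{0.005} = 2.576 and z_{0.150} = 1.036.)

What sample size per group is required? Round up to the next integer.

n = (z_{α/2} + z_β)² · (σ₁² + σ₂²) / δ²
  = (2.576 + 1.036)² · (2·9² = 162) / 2.9²
  = 13.0465 · 162 / 8.41
  = 251.31
Round up → n = 252 per group.

n = 252 per group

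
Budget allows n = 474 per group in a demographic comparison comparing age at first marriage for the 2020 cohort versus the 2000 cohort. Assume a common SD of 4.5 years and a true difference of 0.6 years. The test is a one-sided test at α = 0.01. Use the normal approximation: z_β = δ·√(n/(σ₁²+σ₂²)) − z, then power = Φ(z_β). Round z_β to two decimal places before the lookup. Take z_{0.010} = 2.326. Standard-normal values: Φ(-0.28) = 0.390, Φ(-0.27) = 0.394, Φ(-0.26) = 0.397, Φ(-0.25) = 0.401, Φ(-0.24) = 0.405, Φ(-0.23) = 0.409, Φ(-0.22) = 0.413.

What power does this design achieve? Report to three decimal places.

z_β = δ·√(n/(σ₁²+σ₂²)) − z_α
    = 0.6 · √(474/40.5) − 2.326
    = 0.6 · 3.42107 − 2.326
    = 2.0526 − 2.326 = -0.2734 → -0.27
Power = Φ(-0.27) = 0.394.

Power ≈ 0.394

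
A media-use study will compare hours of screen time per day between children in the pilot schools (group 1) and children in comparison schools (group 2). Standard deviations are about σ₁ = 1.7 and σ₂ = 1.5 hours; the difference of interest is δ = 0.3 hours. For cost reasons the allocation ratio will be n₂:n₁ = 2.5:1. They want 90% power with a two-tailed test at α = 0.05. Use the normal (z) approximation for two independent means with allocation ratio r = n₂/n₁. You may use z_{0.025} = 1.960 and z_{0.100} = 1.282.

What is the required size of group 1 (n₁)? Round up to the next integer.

n₁ = (z_{α/2} + z_β)² · (σ₁² + σ₂²/r) / δ²
   = (1.960 + 1.282)² · (1.7² + 1.5²/2.5) / 0.3²
   = 10.5106 · (2.89 + 0.9) / 0.09
   = 10.5106 · 3.79 / 0.09
   = 442.61
Round up → n₁ = 443; n₂ = r·n₁ = 2.5 × 443 = 1108.

n₁ = 443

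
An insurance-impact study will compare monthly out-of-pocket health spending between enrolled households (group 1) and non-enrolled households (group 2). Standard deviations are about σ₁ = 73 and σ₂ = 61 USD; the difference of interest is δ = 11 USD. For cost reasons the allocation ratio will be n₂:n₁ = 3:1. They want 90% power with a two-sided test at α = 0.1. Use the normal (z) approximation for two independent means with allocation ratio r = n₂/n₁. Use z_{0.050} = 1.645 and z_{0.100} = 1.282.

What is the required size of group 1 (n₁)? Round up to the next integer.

n₁ = (z_{α/2} + z_β)² · (σ₁² + σ₂²/r) / δ²
   = (1.645 + 1.282)² · (73² + 61²/3) / 11²
   = 8.5673 · (5329 + 1240.3) / 121
   = 8.5673 · 6569.3 / 121
   = 465.14
Round up → n₁ = 466; n₂ = r·n₁ = 3 × 466 = 1398.

n₁ = 466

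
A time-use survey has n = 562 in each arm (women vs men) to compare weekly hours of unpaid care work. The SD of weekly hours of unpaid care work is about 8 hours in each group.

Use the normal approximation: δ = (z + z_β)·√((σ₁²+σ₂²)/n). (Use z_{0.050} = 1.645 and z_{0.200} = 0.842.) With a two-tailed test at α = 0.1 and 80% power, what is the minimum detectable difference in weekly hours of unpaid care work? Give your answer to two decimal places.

Minimum detectable difference ≈ 1.19 hours

δ = (z_{α/2} + z_β) · √((σ₁²+σ₂²)/n)
  = (1.645 + 0.842) · √(128/562)
  = 2.487 · √0.22776
  = 2.487 · 0.4772
  = 1.1869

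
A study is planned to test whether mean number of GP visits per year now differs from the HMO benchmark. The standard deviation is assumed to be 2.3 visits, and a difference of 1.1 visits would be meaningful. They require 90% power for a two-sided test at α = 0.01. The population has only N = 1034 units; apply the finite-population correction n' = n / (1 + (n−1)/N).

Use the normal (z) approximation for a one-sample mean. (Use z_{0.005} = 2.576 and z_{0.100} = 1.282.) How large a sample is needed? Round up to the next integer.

n = 62

n = (z_{α/2} + z_β)² · σ² / δ²
  = (2.576 + 1.282)² · 2.3² / 1.1²
  = 14.8842 · 5.29 / 1.21
  = 65.07
Finite-population correction (N = 1034): 65.07 / (1 + (65.07 − 1)/1034) = 61.28.
Round up → n = 62.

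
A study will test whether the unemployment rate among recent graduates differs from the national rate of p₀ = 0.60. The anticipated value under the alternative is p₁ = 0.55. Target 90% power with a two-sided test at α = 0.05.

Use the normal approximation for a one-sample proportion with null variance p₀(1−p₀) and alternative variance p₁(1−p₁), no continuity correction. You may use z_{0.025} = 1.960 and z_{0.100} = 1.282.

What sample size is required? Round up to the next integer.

n = [z_{α/2}·√(p₀q₀) + z_β·√(p₁q₁)]² / (p₁ − p₀)²
  = [1.960·√(0.60·0.40) + 1.282·√(0.55·0.45)]² / (-0.05)²
  = [1.960·0.4899 + 1.282·0.4975]² / 0.0025
  = [1.5980]² / 0.0025
  = 1021.42
Round up → n = 1022.

n = 1022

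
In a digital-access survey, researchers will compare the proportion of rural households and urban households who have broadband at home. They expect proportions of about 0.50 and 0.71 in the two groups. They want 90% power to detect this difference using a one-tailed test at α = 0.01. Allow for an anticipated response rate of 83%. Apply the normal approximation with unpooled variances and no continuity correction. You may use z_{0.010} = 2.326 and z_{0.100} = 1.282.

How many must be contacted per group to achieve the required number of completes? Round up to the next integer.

n = 163 per group

n = (z_α + z_β)² · [p₁(1−p₁) + p₂(1−p₂)] / (p₁ − p₂)²
  = (2.326 + 1.282)² · (0.50·0.50 + 0.71·0.29) / (-0.21)²
  = (3.608)² · (0.2500 + 0.2059) / 0.0441
  = 13.0177 · 0.4559 / 0.0441
  = 134.57
Adjust for 83% response: 134.57 / 0.83 = 162.14.
Round up → n = 163 per group.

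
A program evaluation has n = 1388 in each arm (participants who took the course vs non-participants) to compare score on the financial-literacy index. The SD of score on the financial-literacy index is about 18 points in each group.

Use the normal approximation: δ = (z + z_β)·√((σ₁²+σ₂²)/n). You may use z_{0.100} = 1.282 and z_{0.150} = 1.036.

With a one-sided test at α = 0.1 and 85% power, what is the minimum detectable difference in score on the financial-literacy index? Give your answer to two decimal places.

Minimum detectable difference ≈ 1.58 points

δ = (z_α + z_β) · √((σ₁²+σ₂²)/n)
  = (1.282 + 1.036) · √(648/1388)
  = 2.318 · √0.46686
  = 2.318 · 0.6833
  = 1.5838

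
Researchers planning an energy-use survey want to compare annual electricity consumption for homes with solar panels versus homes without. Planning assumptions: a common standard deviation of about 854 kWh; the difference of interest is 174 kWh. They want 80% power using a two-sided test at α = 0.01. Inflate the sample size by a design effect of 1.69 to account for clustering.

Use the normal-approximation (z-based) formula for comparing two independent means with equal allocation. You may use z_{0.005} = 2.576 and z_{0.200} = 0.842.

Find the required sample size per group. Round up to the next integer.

n = 952 per group

n = (z_{α/2} + z_β)² · (σ₁² + σ₂²) / δ²
  = (2.576 + 0.842)² · (2·854² = 1458632) / 174²
  = 11.6827 · 1458632 / 30276
  = 562.85
Design effect: 1.69 × 562.85 = 951.21.
Round up → n = 952 per group.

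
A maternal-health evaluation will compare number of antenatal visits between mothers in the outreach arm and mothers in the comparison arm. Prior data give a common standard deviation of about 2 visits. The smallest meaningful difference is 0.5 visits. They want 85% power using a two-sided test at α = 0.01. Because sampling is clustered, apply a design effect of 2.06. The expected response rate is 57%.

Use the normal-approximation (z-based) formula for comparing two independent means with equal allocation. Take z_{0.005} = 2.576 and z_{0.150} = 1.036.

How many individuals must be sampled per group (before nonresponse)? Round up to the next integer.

n = 1509 per group

n = (z_{α/2} + z_β)² · (σ₁² + σ₂²) / δ²
  = (2.576 + 1.036)² · (2·2² = 8) / 0.5²
  = 13.0465 · 8 / 0.25
  = 417.49
Design effect: 2.06 × 417.49 = 860.03.
Adjust for 57% response: 860.03 / 0.57 = 1508.82.
Round up → n = 1509 per group.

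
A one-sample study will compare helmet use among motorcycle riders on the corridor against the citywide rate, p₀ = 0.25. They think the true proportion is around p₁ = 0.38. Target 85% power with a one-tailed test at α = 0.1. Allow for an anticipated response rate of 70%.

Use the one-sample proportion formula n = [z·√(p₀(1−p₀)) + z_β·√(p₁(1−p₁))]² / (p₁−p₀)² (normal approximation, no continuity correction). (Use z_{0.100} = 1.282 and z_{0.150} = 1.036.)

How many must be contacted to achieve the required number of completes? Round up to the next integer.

n = [z_α·√(p₀q₀) + z_β·√(p₁q₁)]² / (p₁ − p₀)²
  = [1.282·√(0.25·0.75) + 1.036·√(0.38·0.62)]² / (0.13)²
  = [1.282·0.4330 + 1.036·0.4854]² / 0.0169
  = [1.0580]² / 0.0169
  = 66.23
Adjust for 70% response: 66.23 / 0.70 = 94.62.
Round up → n = 95.

n = 95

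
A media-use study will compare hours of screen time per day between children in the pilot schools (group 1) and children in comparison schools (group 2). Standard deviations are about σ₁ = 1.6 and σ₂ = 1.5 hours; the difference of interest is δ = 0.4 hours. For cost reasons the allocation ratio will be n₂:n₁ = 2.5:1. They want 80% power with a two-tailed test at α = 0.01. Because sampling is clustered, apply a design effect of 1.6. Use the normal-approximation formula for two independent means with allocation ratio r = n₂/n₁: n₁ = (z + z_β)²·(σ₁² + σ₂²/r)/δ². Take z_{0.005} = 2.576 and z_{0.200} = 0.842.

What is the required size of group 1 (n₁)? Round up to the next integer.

n₁ = (z_{α/2} + z_β)² · (σ₁² + σ₂²/r) / δ²
   = (2.576 + 0.842)² · (1.6² + 1.5²/2.5) / 0.4²
   = 11.6827 · (2.56 + 0.9) / 0.16
   = 11.6827 · 3.46 / 0.16
   = 252.64
Design effect: 1.6 × 252.64 = 404.22.
Round up → n₁ = 405; n₂ = r·n₁ = 2.5 × 405 = 1013.

n₁ = 405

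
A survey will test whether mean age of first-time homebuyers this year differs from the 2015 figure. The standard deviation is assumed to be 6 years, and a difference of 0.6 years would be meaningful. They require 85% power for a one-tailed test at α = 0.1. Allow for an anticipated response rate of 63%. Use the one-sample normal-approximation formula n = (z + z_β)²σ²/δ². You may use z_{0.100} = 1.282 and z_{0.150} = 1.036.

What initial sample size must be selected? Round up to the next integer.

n = (z_α + z_β)² · σ² / δ²
  = (1.282 + 1.036)² · 6² / 0.6²
  = 5.3731 · 36 / 0.36
  = 537.31
Adjust for 63% response: 537.31 / 0.63 = 852.88.
Round up → n = 853.

n = 853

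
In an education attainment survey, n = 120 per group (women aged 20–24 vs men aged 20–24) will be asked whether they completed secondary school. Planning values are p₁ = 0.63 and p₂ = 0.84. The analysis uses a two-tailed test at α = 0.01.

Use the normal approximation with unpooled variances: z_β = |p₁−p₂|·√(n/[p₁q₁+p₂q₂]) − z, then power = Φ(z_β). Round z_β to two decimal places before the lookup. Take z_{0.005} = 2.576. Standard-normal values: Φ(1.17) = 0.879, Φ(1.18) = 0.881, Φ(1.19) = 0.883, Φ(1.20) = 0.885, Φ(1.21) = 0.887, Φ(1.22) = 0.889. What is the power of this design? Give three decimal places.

z_β = |p₁−p₂|·√(n/[p₁q₁+p₂q₂]) − z_{α/2}
    = 0.21 · √(120/0.3675) − 2.576
    = 0.21 · 18.0702 − 2.576
    = 3.7947 − 2.576 = 1.2187 → 1.22
Power = Φ(1.22) = 0.889.

Power ≈ 0.889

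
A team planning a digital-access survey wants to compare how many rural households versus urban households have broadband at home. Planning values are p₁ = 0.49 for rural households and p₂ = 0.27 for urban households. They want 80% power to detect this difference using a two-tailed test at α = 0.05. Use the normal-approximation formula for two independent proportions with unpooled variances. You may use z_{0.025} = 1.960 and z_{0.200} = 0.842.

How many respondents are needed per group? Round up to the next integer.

n = 73 per group

n = (z_{α/2} + z_β)² · [p₁(1−p₁) + p₂(1−p₂)] / (p₁ − p₂)²
  = (1.960 + 0.842)² · (0.49·0.51 + 0.27·0.73) / (0.22)²
  = (2.802)² · (0.2499 + 0.1971) / 0.0484
  = 7.8512 · 0.4470 / 0.0484
  = 72.51
Round up → n = 73 per group.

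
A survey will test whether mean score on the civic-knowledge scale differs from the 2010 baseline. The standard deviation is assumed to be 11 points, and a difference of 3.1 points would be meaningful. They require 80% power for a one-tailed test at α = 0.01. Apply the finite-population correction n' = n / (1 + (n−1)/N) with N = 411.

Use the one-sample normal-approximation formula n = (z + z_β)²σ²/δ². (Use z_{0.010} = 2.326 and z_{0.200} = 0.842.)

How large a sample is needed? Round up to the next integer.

n = 97

n = (z_α + z_β)² · σ² / δ²
  = (2.326 + 0.842)² · 11² / 3.1²
  = 10.0362 · 121 / 9.61
  = 126.37
Finite-population correction (N = 411): 126.37 / (1 + (126.37 − 1)/411) = 96.83.
Round up → n = 97.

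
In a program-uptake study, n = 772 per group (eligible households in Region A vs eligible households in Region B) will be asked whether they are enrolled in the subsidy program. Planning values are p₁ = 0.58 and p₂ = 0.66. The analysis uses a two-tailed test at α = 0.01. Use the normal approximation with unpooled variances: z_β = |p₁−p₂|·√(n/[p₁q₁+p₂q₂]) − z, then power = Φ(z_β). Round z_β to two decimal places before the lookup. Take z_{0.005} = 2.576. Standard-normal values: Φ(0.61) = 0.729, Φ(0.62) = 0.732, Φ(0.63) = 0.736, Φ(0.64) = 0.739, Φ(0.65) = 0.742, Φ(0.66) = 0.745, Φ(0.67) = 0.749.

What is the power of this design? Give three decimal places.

Power ≈ 0.749

z_β = |p₁−p₂|·√(n/[p₁q₁+p₂q₂]) − z_{α/2}
    = 0.08 · √(772/0.4680) − 2.576
    = 0.08 · 40.6149 − 2.576
    = 3.2492 − 2.576 = 0.6732 → 0.67
Power = Φ(0.67) = 0.749.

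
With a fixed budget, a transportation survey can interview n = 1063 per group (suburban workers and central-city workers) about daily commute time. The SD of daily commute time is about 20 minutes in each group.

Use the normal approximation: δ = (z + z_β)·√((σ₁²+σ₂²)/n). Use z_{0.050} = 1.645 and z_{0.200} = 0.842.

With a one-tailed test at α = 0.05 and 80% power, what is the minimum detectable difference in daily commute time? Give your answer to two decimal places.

Minimum detectable difference ≈ 2.16 minutes

δ = (z_α + z_β) · √((σ₁²+σ₂²)/n)
  = (1.645 + 0.842) · √(800/1063)
  = 2.487 · √0.75259
  = 2.487 · 0.8675
  = 2.1575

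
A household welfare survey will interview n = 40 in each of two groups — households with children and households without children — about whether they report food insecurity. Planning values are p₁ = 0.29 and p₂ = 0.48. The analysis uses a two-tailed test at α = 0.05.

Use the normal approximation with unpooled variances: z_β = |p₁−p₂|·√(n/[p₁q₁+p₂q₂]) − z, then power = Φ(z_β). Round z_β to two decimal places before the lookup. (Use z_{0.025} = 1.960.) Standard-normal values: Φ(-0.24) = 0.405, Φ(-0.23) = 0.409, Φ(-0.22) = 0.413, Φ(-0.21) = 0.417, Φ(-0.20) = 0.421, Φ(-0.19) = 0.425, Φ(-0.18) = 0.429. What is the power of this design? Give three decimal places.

Power ≈ 0.429

z_β = |p₁−p₂|·√(n/[p₁q₁+p₂q₂]) − z_{α/2}
    = 0.19 · √(40/0.4555) − 1.960
    = 0.19 · 9.3710 − 1.960
    = 1.7805 − 1.960 = -0.1795 → -0.18
Power = Φ(-0.18) = 0.429.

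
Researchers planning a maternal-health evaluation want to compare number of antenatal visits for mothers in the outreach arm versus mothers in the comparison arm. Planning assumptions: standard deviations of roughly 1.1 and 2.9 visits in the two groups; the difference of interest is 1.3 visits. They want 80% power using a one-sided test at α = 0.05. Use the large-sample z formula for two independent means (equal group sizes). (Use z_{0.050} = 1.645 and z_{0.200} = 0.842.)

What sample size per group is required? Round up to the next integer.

n = 36 per group

n = (z_α + z_β)² · (σ₁² + σ₂²) / δ²
  = (1.645 + 0.842)² · (1.1² + 2.9² = 9.62) / 1.3²
  = 6.1852 · 9.62 / 1.69
  = 35.21
Round up → n = 36 per group.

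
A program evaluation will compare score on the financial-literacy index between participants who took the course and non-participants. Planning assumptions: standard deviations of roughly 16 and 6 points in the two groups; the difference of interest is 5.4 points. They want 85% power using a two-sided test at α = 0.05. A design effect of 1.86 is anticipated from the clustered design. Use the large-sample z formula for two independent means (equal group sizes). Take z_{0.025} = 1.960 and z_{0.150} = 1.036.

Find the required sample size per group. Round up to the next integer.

n = (z_{α/2} + z_β)² · (σ₁² + σ₂²) / δ²
  = (1.960 + 1.036)² · (16² + 6² = 292) / 5.4²
  = 8.9760 · 292 / 29.16
  = 89.88
Design effect: 1.86 × 89.88 = 167.18.
Round up → n = 168 per group.

n = 168 per group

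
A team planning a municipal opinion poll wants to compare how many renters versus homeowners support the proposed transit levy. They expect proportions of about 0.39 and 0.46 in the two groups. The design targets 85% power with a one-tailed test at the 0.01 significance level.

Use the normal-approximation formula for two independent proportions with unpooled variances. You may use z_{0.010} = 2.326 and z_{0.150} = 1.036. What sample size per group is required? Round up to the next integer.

n = (z_α + z_β)² · [p₁(1−p₁) + p₂(1−p₂)] / (p₁ − p₂)²
  = (2.326 + 1.036)² · (0.39·0.61 + 0.46·0.54) / (-0.07)²
  = (3.362)² · (0.2379 + 0.2484) / 0.0049
  = 11.3030 · 0.4863 / 0.0049
  = 1121.77
Round up → n = 1122 per group.

n = 1122 per group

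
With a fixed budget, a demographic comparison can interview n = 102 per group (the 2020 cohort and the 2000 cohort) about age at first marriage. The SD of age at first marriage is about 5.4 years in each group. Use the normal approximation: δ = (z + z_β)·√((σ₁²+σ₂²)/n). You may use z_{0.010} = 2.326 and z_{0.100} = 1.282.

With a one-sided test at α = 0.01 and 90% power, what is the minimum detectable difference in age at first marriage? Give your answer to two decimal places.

δ = (z_α + z_β) · √((σ₁²+σ₂²)/n)
  = (2.326 + 1.282) · √(58.32/102)
  = 3.608 · √0.57176
  = 3.608 · 0.7562
  = 2.7282

Minimum detectable difference ≈ 2.73 years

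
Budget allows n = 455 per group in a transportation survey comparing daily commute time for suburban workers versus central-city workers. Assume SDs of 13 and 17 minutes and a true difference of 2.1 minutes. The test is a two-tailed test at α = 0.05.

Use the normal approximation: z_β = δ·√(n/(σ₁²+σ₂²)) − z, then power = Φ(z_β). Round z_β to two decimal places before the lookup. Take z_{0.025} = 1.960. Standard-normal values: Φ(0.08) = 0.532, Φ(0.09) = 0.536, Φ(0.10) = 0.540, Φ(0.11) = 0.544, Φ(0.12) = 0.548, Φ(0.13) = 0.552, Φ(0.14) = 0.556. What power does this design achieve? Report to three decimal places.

z_β = δ·√(n/(σ₁²+σ₂²)) − z_{α/2}
    = 2.1 · √(455/458) − 1.960
    = 2.1 · 0.99672 − 1.960
    = 2.0931 − 1.960 = 0.1331 → 0.13
Power = Φ(0.13) = 0.552.

Power ≈ 0.552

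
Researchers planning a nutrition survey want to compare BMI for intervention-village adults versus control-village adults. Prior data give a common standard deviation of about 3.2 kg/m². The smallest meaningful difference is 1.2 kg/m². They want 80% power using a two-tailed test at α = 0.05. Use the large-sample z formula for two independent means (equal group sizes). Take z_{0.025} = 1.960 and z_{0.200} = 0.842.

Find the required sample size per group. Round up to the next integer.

n = (z_{α/2} + z_β)² · (σ₁² + σ₂²) / δ²
  = (1.960 + 0.842)² · (2·3.2² = 20.48) / 1.2²
  = 7.8512 · 20.48 / 1.44
  = 111.66
Round up → n = 112 per group.

n = 112 per group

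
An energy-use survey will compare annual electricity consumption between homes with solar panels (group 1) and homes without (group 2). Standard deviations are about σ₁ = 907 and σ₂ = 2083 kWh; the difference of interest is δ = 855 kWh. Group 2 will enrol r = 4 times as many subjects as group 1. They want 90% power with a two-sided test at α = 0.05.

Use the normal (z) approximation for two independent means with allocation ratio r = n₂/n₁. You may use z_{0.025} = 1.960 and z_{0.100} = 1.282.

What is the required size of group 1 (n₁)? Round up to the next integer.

n₁ = (z_{α/2} + z_β)² · (σ₁² + σ₂²/r) / δ²
   = (1.960 + 1.282)² · (907² + 2083²/4) / 855²
   = 10.5106 · (822649 + 1084722.2) / 731025
   = 10.5106 · 1907371.2 / 731025
   = 27.42
Round up → n₁ = 28; n₂ = r·n₁ = 4 × 28 = 112.

n₁ = 28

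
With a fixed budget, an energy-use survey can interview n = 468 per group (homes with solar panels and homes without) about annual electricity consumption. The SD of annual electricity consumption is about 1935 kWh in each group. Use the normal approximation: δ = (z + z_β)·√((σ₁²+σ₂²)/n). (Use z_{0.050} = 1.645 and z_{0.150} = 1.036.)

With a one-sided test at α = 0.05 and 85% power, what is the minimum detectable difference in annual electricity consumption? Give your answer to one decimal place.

δ = (z_α + z_β) · √((σ₁²+σ₂²)/n)
  = (1.645 + 1.036) · √(7488450/468)
  = 2.681 · √16001.0
  = 2.681 · 126.4949
  = 339.1328

Minimum detectable difference ≈ 339.1 kWh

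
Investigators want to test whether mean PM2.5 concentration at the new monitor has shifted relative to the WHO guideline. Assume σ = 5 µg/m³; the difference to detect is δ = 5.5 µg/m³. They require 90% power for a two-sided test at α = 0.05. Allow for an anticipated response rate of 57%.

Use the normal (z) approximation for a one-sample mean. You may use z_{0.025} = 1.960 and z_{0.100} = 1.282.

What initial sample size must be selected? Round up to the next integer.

n = (z_{α/2} + z_β)² · σ² / δ²
  = (1.960 + 1.282)² · 5² / 5.5²
  = 10.5106 · 25 / 30.25
  = 8.69
Adjust for 57% response: 8.69 / 0.57 = 15.24.
Round up → n = 16.

n = 16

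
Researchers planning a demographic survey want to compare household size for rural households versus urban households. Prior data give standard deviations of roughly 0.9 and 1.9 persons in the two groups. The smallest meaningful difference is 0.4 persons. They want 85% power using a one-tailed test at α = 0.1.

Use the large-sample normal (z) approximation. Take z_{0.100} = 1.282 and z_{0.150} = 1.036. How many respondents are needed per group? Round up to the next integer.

n = (z_α + z_β)² · (σ₁² + σ₂²) / δ²
  = (1.282 + 1.036)² · (0.9² + 1.9² = 4.42) / 0.4²
  = 5.3731 · 4.42 / 0.16
  = 148.43
Round up → n = 149 per group.

n = 149 per group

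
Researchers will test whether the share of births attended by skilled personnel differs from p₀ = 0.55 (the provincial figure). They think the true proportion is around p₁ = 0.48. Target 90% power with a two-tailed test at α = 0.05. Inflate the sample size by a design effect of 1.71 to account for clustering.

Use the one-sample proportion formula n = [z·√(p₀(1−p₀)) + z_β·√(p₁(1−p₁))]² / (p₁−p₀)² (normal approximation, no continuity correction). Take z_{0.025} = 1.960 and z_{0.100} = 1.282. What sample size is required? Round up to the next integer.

n = 911

n = [z_{α/2}·√(p₀q₀) + z_β·√(p₁q₁)]² / (p₁ − p₀)²
  = [1.960·√(0.55·0.45) + 1.282·√(0.48·0.52)]² / (-0.07)²
  = [1.960·0.4975 + 1.282·0.4996]² / 0.0049
  = [1.6156]² / 0.0049
  = 532.67
Design effect: 1.71 × 532.67 = 910.87.
Round up → n = 911.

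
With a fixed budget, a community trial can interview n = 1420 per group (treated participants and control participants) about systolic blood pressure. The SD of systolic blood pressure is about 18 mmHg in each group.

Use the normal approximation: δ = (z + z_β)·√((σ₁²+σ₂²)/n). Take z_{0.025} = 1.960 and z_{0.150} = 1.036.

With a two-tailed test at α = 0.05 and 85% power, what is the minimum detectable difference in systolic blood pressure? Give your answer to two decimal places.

δ = (z_{α/2} + z_β) · √((σ₁²+σ₂²)/n)
  = (1.960 + 1.036) · √(648/1420)
  = 2.996 · √0.45634
  = 2.996 · 0.6755
  = 2.0239

Minimum detectable difference ≈ 2.02 mmHg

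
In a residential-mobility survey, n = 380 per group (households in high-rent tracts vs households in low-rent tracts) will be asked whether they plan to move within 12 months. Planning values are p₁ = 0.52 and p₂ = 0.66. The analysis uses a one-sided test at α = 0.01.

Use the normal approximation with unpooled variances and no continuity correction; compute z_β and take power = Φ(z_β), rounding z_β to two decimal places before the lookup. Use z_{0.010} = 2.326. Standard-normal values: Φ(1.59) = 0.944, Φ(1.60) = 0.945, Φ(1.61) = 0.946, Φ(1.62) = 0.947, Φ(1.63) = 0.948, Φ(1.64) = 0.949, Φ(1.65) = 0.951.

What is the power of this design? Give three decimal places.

z_β = |p₁−p₂|·√(n/[p₁q₁+p₂q₂]) − z_α
    = 0.14 · √(380/0.4740) − 2.326
    = 0.14 · 28.3141 − 2.326
    = 3.9640 − 2.326 = 1.6380 → 1.64
Power = Φ(1.64) = 0.949.

Power ≈ 0.949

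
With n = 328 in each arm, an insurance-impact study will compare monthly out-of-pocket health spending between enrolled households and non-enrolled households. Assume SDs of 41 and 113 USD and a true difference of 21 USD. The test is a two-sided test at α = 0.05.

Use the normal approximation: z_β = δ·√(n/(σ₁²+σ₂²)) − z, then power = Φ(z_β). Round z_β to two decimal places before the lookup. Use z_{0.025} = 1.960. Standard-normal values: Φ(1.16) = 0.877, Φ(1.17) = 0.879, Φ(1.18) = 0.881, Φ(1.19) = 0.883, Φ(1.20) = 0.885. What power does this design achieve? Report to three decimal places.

Power ≈ 0.885

z_β = δ·√(n/(σ₁²+σ₂²)) − z_{α/2}
    = 21 · √(328/14450) − 1.960
    = 21 · 0.15066 − 1.960
    = 3.1639 − 1.960 = 1.2039 → 1.20
Power = Φ(1.20) = 0.885.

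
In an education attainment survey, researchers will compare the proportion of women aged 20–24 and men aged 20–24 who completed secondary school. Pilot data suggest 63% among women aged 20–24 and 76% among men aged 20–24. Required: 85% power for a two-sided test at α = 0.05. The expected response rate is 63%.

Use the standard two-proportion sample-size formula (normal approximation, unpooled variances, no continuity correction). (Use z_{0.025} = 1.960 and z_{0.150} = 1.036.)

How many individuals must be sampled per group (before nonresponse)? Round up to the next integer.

n = 351 per group

n = (z_{α/2} + z_β)² · [p₁(1−p₁) + p₂(1−p₂)] / (p₁ − p₂)²
  = (1.960 + 1.036)² · (0.63·0.37 + 0.76·0.24) / (-0.13)²
  = (2.996)² · (0.2331 + 0.1824) / 0.0169
  = 8.9760 · 0.4155 / 0.0169
  = 220.68
Adjust for 63% response: 220.68 / 0.63 = 350.29.
Round up → n = 351 per group.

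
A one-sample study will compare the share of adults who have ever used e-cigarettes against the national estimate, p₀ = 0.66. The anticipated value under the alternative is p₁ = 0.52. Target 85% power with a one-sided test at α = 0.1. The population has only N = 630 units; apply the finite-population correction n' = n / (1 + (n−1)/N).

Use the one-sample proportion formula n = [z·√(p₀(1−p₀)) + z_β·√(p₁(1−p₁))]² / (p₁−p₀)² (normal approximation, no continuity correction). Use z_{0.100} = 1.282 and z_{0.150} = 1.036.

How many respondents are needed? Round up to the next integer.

n = [z_α·√(p₀q₀) + z_β·√(p₁q₁)]² / (p₁ − p₀)²
  = [1.282·√(0.66·0.34) + 1.036·√(0.52·0.48)]² / (-0.14)²
  = [1.282·0.4737 + 1.036·0.4996]² / 0.0196
  = [1.1249]² / 0.0196
  = 64.56
Finite-population correction (N = 630): 64.56 / (1 + (64.56 − 1)/630) = 58.64.
Round up → n = 59.

n = 59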